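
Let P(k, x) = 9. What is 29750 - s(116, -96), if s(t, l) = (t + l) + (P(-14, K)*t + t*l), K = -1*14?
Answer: 39822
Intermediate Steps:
K = -14
s(t, l) = l + 10*t + l*t (s(t, l) = (t + l) + (9*t + t*l) = (l + t) + (9*t + l*t) = l + 10*t + l*t)
29750 - s(116, -96) = 29750 - (-96 + 10*116 - 96*116) = 29750 - (-96 + 1160 - 11136) = 29750 - 1*(-10072) = 29750 + 10072 = 39822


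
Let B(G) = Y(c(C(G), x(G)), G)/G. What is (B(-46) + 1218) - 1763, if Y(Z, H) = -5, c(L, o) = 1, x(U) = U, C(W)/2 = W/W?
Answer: -25065/46 ≈ -544.89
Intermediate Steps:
C(W) = 2 (C(W) = 2*(W/W) = 2*1 = 2)
B(G) = -5/G
(B(-46) + 1218) - 1763 = (-5/(-46) + 1218) - 1763 = (-5*(-1/46) + 1218) - 1763 = (5/46 + 1218) - 1763 = 56033/46 - 1763 = -25065/46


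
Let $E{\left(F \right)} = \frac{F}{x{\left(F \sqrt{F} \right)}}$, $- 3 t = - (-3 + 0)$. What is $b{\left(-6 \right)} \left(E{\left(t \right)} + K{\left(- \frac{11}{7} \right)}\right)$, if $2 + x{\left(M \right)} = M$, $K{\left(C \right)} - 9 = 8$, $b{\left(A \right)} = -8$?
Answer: $- \frac{696}{5} + \frac{8 i}{5} \approx -139.2 + 1.6 i$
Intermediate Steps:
$K{\left(C \right)} = 17$ ($K{\left(C \right)} = 9 + 8 = 17$)
$t = -1$ ($t = - \frac{\left(-1\right) \left(-3 + 0\right)}{3} = - \frac{\left(-1\right) \left(-3\right)}{3} = \left(- \frac{1}{3}\right) 3 = -1$)
$x{\left(M \right)} = -2 + M$
$E{\left(F \right)} = \frac{F}{-2 + F^{\frac{3}{2}}}$ ($E{\left(F \right)} = \frac{F}{-2 + F \sqrt{F}} = \frac{F}{-2 + F^{\frac{3}{2}}}$)
$b{\left(-6 \right)} \left(E{\left(t \right)} + K{\left(- \frac{11}{7} \right)}\right) = - 8 \left(- \frac{1}{-2 + \left(-1\right)^{\frac{3}{2}}} + 17\right) = - 8 \left(- \frac{1}{-2 - i} + 17\right) = - 8 \left(- \frac{-2 + i}{5} + 17\right) = - 8 \left(17 - \frac{-2 + i}{5}\right) = -136 + \frac{8 \left(-2 + i\right)}{5}$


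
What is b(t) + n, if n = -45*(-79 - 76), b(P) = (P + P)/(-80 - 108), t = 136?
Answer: 327757/47 ≈ 6973.6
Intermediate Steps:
b(P) = -P/94 (b(P) = (2*P)/(-188) = (2*P)*(-1/188) = -P/94)
n = 6975 (n = -45*(-155) = 6975)
b(t) + n = -1/94*136 + 6975 = -68/47 + 6975 = 327757/47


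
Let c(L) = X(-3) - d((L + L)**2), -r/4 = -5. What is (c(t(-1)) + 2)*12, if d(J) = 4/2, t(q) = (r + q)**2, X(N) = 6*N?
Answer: -216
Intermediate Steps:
r = 20 (r = -4*(-5) = 20)
t(q) = (20 + q)**2
d(J) = 2 (d(J) = 4*(1/2) = 2)
c(L) = -20 (c(L) = 6*(-3) - 1*2 = -18 - 2 = -20)
(c(t(-1)) + 2)*12 = (-20 + 2)*12 = -18*12 = -216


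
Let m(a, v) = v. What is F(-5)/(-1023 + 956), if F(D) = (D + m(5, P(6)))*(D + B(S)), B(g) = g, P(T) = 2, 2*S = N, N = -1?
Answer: -33/134 ≈ -0.24627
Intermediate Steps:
S = -½ (S = (½)*(-1) = -½ ≈ -0.50000)
F(D) = (2 + D)*(-½ + D) (F(D) = (D + 2)*(D - ½) = (2 + D)*(-½ + D))
F(-5)/(-1023 + 956) = (-1 + (-5)² + (3/2)*(-5))/(-1023 + 956) = (-1 + 25 - 15/2)/(-67) = -1/67*33/2 = -33/134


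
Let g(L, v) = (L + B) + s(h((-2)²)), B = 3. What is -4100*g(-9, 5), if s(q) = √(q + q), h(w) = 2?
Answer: 16400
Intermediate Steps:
s(q) = √2*√q (s(q) = √(2*q) = √2*√q)
g(L, v) = 5 + L (g(L, v) = (L + 3) + √2*√2 = (3 + L) + 2 = 5 + L)
-4100*g(-9, 5) = -4100*(5 - 9) = -4100*(-4) = 16400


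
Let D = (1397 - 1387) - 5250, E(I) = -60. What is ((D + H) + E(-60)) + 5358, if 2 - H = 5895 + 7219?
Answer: -13054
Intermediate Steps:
H = -13112 (H = 2 - (5895 + 7219) = 2 - 1*13114 = 2 - 13114 = -13112)
D = -5240 (D = 10 - 5250 = -5240)
((D + H) + E(-60)) + 5358 = ((-5240 - 13112) - 60) + 5358 = (-18352 - 60) + 5358 = -18412 + 5358 = -13054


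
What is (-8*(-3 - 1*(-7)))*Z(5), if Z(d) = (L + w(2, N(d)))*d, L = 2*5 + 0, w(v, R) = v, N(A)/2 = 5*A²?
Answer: -1920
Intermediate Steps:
N(A) = 10*A² (N(A) = 2*(5*A²) = 10*A²)
L = 10 (L = 10 + 0 = 10)
Z(d) = 12*d (Z(d) = (10 + 2)*d = 12*d)
(-8*(-3 - 1*(-7)))*Z(5) = (-8*(-3 - 1*(-7)))*(12*5) = -8*(-3 + 7)*60 = -8*4*60 = -32*60 = -1920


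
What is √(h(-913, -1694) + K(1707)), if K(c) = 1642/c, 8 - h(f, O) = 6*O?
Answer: √29642474922/1707 ≈ 100.86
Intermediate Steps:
h(f, O) = 8 - 6*O
√(h(-913, -1694) + K(1707)) = √((8 - 6*(-1694)) + 1642/1707) = √((8 + 10164) + 1642*(1/1707)) = √(10172 + 1642/1707) = √(17365246/1707) = √29642474922/1707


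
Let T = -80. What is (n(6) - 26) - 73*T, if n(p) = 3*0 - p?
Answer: 5808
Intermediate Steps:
n(p) = -p (n(p) = 0 - p = -p)
(n(6) - 26) - 73*T = (-1*6 - 26) - 73*(-80) = (-6 - 26) + 5840 = -32 + 5840 = 5808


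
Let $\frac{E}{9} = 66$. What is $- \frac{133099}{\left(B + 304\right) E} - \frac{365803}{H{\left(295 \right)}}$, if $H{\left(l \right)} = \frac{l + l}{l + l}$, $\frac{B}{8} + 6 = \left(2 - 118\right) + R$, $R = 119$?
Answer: $- \frac{60840488059}{166320} \approx -3.658 \cdot 10^{5}$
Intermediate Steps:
$E = 594$ ($E = 9 \cdot 66 = 594$)
$B = -24$ ($B = -48 + 8 \left(\left(2 - 118\right) + 119\right) = -48 + 8 \left(-116 + 119\right) = -48 + 8 \cdot 3 = -48 + 24 = -24$)
$H{\left(l \right)} = 1$ ($H{\left(l \right)} = \frac{2 l}{2 l} = 2 l \frac{1}{2 l} = 1$)
$- \frac{133099}{\left(B + 304\right) E} - \frac{365803}{H{\left(295 \right)}} = - \frac{133099}{\left(-24 + 304\right) 594} - \frac{365803}{1} = - \frac{133099}{280 \cdot 594} - 365803 = - \frac{133099}{166320} - 365803 = - \frac{60840488059}{166320}$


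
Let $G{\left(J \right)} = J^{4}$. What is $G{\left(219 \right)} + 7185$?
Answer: $2300264706$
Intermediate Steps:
$G{\left(219 \right)} + 7185 = 219^{4} + 7185 = 2300257521 + 7185 = 2300264706$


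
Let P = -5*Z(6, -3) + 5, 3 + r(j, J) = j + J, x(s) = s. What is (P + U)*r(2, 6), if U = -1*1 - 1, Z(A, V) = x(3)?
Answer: -60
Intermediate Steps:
Z(A, V) = 3
r(j, J) = -3 + J + j (r(j, J) = -3 + (j + J) = -3 + (J + j) = -3 + J + j)
U = -2 (U = -1 - 1 = -2)
P = -10 (P = -5*3 + 5 = -15 + 5 = -10)
(P + U)*r(2, 6) = (-10 - 2)*(-3 + 6 + 2) = -12*5 = -60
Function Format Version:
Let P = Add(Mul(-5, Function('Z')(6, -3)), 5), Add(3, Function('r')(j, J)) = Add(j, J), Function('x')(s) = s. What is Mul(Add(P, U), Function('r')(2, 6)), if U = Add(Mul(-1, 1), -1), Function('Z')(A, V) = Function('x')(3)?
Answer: -60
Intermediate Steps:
Function('Z')(A, V) = 3
Function('r')(j, J) = Add(-3, J, j) (Function('r')(j, J) = Add(-3, Add(j, J)) = Add(-3, Add(J, j)) = Add(-3, J, j))
U = -2 (U = Add(-1, -1) = -2)
P = -10 (P = Add(Mul(-5, 3), 5) = Add(-15, 5) = -10)
Mul(Add(P, U), Function('r')(2, 6)) = Mul(Add(-10, -2), Add(-3, 6, 2)) = Mul(-12, 5) = -60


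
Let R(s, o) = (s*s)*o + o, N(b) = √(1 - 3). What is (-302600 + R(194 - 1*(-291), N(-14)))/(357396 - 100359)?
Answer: -302600/257037 + 235226*I*√2/257037 ≈ -1.1773 + 1.2942*I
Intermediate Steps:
N(b) = I*√2 (N(b) = √(-2) = I*√2)
R(s, o) = o + o*s² (R(s, o) = s²*o + o = o*s² + o = o + o*s²)
(-302600 + R(194 - 1*(-291), N(-14)))/(357396 - 100359) = (-302600 + (I*√2)*(1 + (194 - 1*(-291))²))/(357396 - 100359) = (-302600 + (I*√2)*(1 + (194 + 291)²))/257037 = (-302600 + (I*√2)*(1 + 485²))*(1/257037) = (-302600 + (I*√2)*(1 + 235225))*(1/257037) = (-302600 + (I*√2)*235226)*(1/257037) = (-302600 + 235226*I*√2)*(1/257037) = -302600/257037 + 235226*I*√2/257037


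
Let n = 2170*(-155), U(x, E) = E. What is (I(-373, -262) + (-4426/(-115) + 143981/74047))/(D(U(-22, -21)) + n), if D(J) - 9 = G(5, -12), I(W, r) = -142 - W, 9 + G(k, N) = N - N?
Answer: -1155674196/1432078235875 ≈ -0.00080699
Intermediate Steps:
G(k, N) = -9 (G(k, N) = -9 + (N - N) = -9 + 0 = -9)
n = -336350
D(J) = 0 (D(J) = 9 - 9 = 0)
(I(-373, -262) + (-4426/(-115) + 143981/74047))/(D(U(-22, -21)) + n) = ((-142 - 1*(-373)) + (-4426/(-115) + 143981/74047))/(0 - 336350) = ((-142 + 373) + (-4426*(-1/115) + 143981*(1/74047)))/(-336350) = (231 + (4426/115 + 143981/74047))*(-1/336350) = (231 + 344289837/8515405)*(-1/336350) = (2311348392/8515405)*(-1/336350) = -1155674196/1432078235875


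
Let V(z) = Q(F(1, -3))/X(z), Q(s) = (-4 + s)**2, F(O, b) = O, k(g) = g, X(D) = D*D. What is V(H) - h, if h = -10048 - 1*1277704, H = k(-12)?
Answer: 20604033/16 ≈ 1.2878e+6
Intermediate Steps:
X(D) = D**2
H = -12
V(z) = 9/z**2 (V(z) = (-4 + 1)**2/(z**2) = (-3)**2/z**2 = 9/z**2)
h = -1287752 (h = -10048 - 1277704 = -1287752)
V(H) - h = 9/(-12)**2 - 1*(-1287752) = 9*(1/144) + 1287752 = 1/16 + 1287752 = 20604033/16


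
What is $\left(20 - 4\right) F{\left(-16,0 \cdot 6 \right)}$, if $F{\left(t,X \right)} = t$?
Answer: $-256$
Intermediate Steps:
$\left(20 - 4\right) F{\left(-16,0 \cdot 6 \right)} = \left(20 - 4\right) \left(-16\right) = 16 \left(-16\right) = -256$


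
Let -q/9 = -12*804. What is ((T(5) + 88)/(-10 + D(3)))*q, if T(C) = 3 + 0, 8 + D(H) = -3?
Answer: -376272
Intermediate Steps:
D(H) = -11 (D(H) = -8 - 3 = -11)
T(C) = 3
q = 86832 (q = -(-108)*804 = -9*(-9648) = 86832)
((T(5) + 88)/(-10 + D(3)))*q = ((3 + 88)/(-10 - 11))*86832 = (91/(-21))*86832 = (91*(-1/21))*86832 = -13/3*86832 = -376272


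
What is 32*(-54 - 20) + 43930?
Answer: 41562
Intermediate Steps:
32*(-54 - 20) + 43930 = 32*(-74) + 43930 = -2368 + 43930 = 41562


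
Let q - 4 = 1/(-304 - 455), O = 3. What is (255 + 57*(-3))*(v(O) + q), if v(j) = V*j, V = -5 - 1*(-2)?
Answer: -106288/253 ≈ -420.11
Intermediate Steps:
V = -3 (V = -5 + 2 = -3)
q = 3035/759 (q = 4 + 1/(-304 - 455) = 4 + 1/(-759) = 4 - 1/759 = 3035/759 ≈ 3.9987)
v(j) = -3*j
(255 + 57*(-3))*(v(O) + q) = (255 + 57*(-3))*(-3*3 + 3035/759) = (255 - 171)*(-9 + 3035/759) = 84*(-3796/759) = -106288/253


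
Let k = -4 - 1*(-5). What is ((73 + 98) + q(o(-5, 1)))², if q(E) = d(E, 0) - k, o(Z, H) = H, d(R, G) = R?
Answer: 29241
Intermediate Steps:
k = 1 (k = -4 + 5 = 1)
q(E) = -1 + E (q(E) = E - 1*1 = E - 1 = -1 + E)
((73 + 98) + q(o(-5, 1)))² = ((73 + 98) + (-1 + 1))² = (171 + 0)² = 171² = 29241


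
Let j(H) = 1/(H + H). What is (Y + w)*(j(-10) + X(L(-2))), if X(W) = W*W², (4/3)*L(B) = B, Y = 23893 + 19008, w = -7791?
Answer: -481007/4 ≈ -1.2025e+5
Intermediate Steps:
j(H) = 1/(2*H)
Y = 42901
L(B) = 3*B/4
X(W) = W³
(Y + w)*(j(-10) + X(L(-2))) = (42901 - 7791)*((½)/(-10) + ((¾)*(-2))³) = 35110*((½)*(-⅒) + (-3/2)³) = 35110*(-1/20 - 27/8) = 35110*(-137/40) = -481007/4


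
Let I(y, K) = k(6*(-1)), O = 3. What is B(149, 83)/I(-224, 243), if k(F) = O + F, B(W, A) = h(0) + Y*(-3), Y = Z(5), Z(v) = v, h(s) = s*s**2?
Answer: 5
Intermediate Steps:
h(s) = s**3
Y = 5
B(W, A) = -15 (B(W, A) = 0**3 + 5*(-3) = 0 - 15 = -15)
k(F) = 3 + F
I(y, K) = -3 (I(y, K) = 3 + 6*(-1) = 3 - 6 = -3)
B(149, 83)/I(-224, 243) = -15/(-3) = -15*(-1/3) = 5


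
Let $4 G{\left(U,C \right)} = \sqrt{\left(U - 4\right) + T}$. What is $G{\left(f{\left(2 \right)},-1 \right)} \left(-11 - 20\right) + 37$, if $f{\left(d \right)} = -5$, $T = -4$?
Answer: $37 - \frac{31 i \sqrt{13}}{4} \approx 37.0 - 27.943 i$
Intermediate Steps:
$G{\left(U,C \right)} = \frac{\sqrt{-8 + U}}{4}$ ($G{\left(U,C \right)} = \frac{\sqrt{\left(U - 4\right) - 4}}{4} = \frac{\sqrt{\left(-4 + U\right) - 4}}{4} = \frac{\sqrt{-8 + U}}{4}$)
$G{\left(f{\left(2 \right)},-1 \right)} \left(-11 - 20\right) + 37 = \frac{\sqrt{-8 - 5}}{4} \left(-11 - 20\right) + 37 = \frac{\sqrt{-13}}{4} \left(-11 - 20\right) + 37 = \frac{i \sqrt{13}}{4} \left(-31\right) + 37 = - \frac{31 i \sqrt{13}}{4} + 37 = 37 - \frac{31 i \sqrt{13}}{4}$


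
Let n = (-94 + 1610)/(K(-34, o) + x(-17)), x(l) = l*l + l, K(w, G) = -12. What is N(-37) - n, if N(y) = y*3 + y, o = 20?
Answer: -9999/65 ≈ -153.83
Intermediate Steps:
N(y) = 4*y (N(y) = 3*y + y = 4*y)
x(l) = l + l**2 (x(l) = l**2 + l = l + l**2)
n = 379/65 (n = (-94 + 1610)/(-12 - 17*(1 - 17)) = 1516/(-12 - 17*(-16)) = 1516/(-12 + 272) = 1516/260 = 1516*(1/260) = 379/65 ≈ 5.8308)
N(-37) - n = 4*(-37) - 1*379/65 = -148 - 379/65 = -9999/65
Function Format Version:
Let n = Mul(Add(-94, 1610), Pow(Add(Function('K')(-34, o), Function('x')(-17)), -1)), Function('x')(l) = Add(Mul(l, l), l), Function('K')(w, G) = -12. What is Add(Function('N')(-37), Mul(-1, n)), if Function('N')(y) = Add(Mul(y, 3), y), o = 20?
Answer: Rational(-9999, 65) ≈ -153.83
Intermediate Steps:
Function('N')(y) = Mul(4, y) (Function('N')(y) = Add(Mul(3, y), y) = Mul(4, y))
Function('x')(l) = Add(l, Pow(l, 2)) (Function('x')(l) = Add(Pow(l, 2), l) = Add(l, Pow(l, 2)))
n = Rational(379, 65) (n = Mul(Add(-94, 1610), Pow(Add(-12, Mul(-17, Add(1, -17))), -1)) = Mul(1516, Pow(Add(-12, Mul(-17, -16)), -1)) = Mul(1516, Pow(Add(-12, 272), -1)) = Mul(1516, Pow(260, -1)) = Mul(1516, Rational(1, 260)) = Rational(379, 65) ≈ 5.8308)
Add(Function('N')(-37), Mul(-1, n)) = Add(Mul(4, -37), Mul(-1, Rational(379, 65))) = Add(-148, Rational(-379, 65)) = Rational(-9999, 65)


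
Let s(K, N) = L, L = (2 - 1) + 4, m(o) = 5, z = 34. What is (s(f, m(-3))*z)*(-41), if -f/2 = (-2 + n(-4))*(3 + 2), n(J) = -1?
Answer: -6970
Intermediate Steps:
f = 30 (f = -2*(-2 - 1)*(3 + 2) = -(-6)*5 = -2*(-15) = 30)
L = 5 (L = 1 + 4 = 5)
s(K, N) = 5
(s(f, m(-3))*z)*(-41) = (5*34)*(-41) = 170*(-41) = -6970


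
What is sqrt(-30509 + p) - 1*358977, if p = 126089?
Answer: -358977 + 18*sqrt(295) ≈ -3.5867e+5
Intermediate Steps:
sqrt(-30509 + p) - 1*358977 = sqrt(-30509 + 126089) - 1*358977 = sqrt(95580) - 358977 = 18*sqrt(295) - 358977 = -358977 + 18*sqrt(295)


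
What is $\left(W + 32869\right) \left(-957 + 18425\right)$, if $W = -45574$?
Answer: $-221930940$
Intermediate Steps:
$\left(W + 32869\right) \left(-957 + 18425\right) = \left(-45574 + 32869\right) \left(-957 + 18425\right) = \left(-12705\right) 17468 = -221930940$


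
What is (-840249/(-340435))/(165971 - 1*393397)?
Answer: -840249/77423770310 ≈ -1.0853e-5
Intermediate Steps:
(-840249/(-340435))/(165971 - 1*393397) = (-840249*(-1/340435))/(165971 - 393397) = (840249/340435)/(-227426) = (840249/340435)*(-1/227426) = -840249/77423770310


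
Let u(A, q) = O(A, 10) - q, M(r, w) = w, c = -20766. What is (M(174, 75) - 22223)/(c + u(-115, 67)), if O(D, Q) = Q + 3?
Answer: 5537/5205 ≈ 1.0638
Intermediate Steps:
O(D, Q) = 3 + Q
u(A, q) = 13 - q (u(A, q) = (3 + 10) - q = 13 - q)
(M(174, 75) - 22223)/(c + u(-115, 67)) = (75 - 22223)/(-20766 + (13 - 1*67)) = -22148/(-20766 + (13 - 67)) = -22148/(-20766 - 54) = -22148/(-20820) = -22148*(-1/20820) = 5537/5205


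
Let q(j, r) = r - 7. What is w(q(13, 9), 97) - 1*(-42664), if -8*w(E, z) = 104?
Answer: 42651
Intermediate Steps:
q(j, r) = -7 + r
w(E, z) = -13 (w(E, z) = -⅛*104 = -13)
w(q(13, 9), 97) - 1*(-42664) = -13 - 1*(-42664) = -13 + 42664 = 42651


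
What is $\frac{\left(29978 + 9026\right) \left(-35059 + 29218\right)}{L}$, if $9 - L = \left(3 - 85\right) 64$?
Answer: $- \frac{32546052}{751} \approx -43337.0$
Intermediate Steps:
$L = 5257$ ($L = 9 - \left(3 - 85\right) 64 = 9 - \left(-82\right) 64 = 9 - -5248 = 9 + 5248 = 5257$)
$\frac{\left(29978 + 9026\right) \left(-35059 + 29218\right)}{L} = \frac{\left(29978 + 9026\right) \left(-35059 + 29218\right)}{5257} = 39004 \left(-5841\right) \frac{1}{5257} = \left(-227822364\right) \frac{1}{5257} = - \frac{32546052}{751}$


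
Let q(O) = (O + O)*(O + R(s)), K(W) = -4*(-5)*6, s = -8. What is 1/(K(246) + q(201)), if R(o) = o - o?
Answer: 1/80922 ≈ 1.2358e-5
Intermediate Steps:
R(o) = 0
K(W) = 120 (K(W) = 20*6 = 120)
q(O) = 2*O**2 (q(O) = (O + O)*(O + 0) = (2*O)*O = 2*O**2)
1/(K(246) + q(201)) = 1/(120 + 2*201**2) = 1/(120 + 2*40401) = 1/(120 + 80802) = 1/80922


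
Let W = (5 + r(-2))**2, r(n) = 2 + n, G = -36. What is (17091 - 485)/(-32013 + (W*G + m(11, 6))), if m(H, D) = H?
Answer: -8303/16451 ≈ -0.50471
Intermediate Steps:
W = 25 (W = (5 + (2 - 2))**2 = (5 + 0)**2 = 5**2 = 25)
(17091 - 485)/(-32013 + (W*G + m(11, 6))) = (17091 - 485)/(-32013 + (25*(-36) + 11)) = 16606/(-32013 + (-900 + 11)) = 16606/(-32013 - 889) = 16606/(-32902) = 16606*(-1/32902) = -8303/16451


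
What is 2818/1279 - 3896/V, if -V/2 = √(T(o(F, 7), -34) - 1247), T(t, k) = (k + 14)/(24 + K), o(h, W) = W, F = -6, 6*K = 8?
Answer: 2818/1279 - 974*I*√112613/5927 ≈ 2.2033 - 55.147*I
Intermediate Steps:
K = 4/3 (K = (⅙)*8 = 4/3 ≈ 1.3333)
T(t, k) = 21/38 + 3*k/76 (T(t, k) = (k + 14)/(24 + 4/3) = (14 + k)/(76/3) = (14 + k)*(3/76) = 21/38 + 3*k/76)
V = -4*I*√112613/19 (V = -2*√((21/38 + (3/76)*(-34)) - 1247) = -2*√((21/38 - 51/38) - 1247) = -2*√(-15/19 - 1247) = -4*I*√112613/19 ≈ -70.648*I)
2818/1279 - 3896/V = 2818/1279 - 3896*I*√112613/23708 = 2818*(1/1279) - 974*I*√112613/5927 = 2818/1279 - 974*I*√112613/5927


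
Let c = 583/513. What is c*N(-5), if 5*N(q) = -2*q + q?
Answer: 583/513 ≈ 1.1365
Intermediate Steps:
N(q) = -q/5 (N(q) = (-2*q + q)/5 = (-q)/5 = -q/5)
c = 583/513 (c = 583*(1/513) = 583/513 ≈ 1.1365)
c*N(-5) = 583*(-⅕*(-5))/513 = (583/513)*1 = 583/513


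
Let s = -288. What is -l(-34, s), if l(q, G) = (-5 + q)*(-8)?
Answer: -312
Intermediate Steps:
l(q, G) = 40 - 8*q
-l(-34, s) = -(40 - 8*(-34)) = -(40 + 272) = -1*312 = -312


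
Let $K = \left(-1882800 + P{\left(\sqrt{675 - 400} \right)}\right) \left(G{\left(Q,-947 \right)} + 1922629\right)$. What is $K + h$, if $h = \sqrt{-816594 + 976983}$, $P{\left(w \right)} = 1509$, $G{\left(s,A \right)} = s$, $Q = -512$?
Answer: $-3616061413047 + 3 \sqrt{17821} \approx -3.6161 \cdot 10^{12}$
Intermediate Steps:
$h = 3 \sqrt{17821}$ ($h = \sqrt{160389} = 3 \sqrt{17821} \approx 400.49$)
$K = -3616061413047$ ($K = \left(-1882800 + 1509\right) \left(-512 + 1922629\right) = \left(-1881291\right) 1922117 = -3616061413047$)
$K + h = -3616061413047 + 3 \sqrt{17821}$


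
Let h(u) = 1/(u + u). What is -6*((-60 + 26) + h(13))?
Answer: 2649/13 ≈ 203.77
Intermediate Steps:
h(u) = 1/(2*u)
-6*((-60 + 26) + h(13)) = -6*((-60 + 26) + (½)/13) = -6*(-34 + (½)*(1/13)) = -6*(-34 + 1/26) = -6*(-883/26) = 2649/13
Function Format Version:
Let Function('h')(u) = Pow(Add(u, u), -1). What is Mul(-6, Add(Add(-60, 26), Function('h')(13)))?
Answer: Rational(2649, 13) ≈ 203.77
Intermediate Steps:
Function('h')(u) = Mul(Rational(1, 2), Pow(u, -1)) (Function('h')(u) = Pow(Mul(2, u), -1) = Mul(Rational(1, 2), Pow(u, -1)))
Mul(-6, Add(Add(-60, 26), Function('h')(13))) = Mul(-6, Add(Add(-60, 26), Mul(Rational(1, 2), Pow(13, -1)))) = Mul(-6, Add(-34, Mul(Rational(1, 2), Rational(1, 13)))) = Mul(-6, Add(-34, Rational(1, 26))) = Mul(-6, Rational(-883, 26)) = Rational(2649, 13)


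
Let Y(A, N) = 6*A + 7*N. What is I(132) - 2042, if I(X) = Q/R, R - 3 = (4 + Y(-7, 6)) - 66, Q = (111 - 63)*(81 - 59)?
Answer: -121534/59 ≈ -2059.9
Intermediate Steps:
Q = 1056 (Q = 48*22 = 1056)
R = -59 (R = 3 + ((4 + (6*(-7) + 7*6)) - 66) = 3 + ((4 + (-42 + 42)) - 66) = 3 + ((4 + 0) - 66) = 3 + (4 - 66) = 3 - 62 = -59)
I(X) = -1056/59 (I(X) = 1056/(-59) = 1056*(-1/59) = -1056/59)
I(132) - 2042 = -1056/59 - 2042 = -121534/59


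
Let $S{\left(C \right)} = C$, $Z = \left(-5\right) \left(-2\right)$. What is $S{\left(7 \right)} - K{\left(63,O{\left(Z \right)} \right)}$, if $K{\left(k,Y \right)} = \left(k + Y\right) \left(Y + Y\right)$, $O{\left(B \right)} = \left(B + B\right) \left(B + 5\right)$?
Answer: $-217793$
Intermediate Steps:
$Z = 10$
$O{\left(B \right)} = 2 B \left(5 + B\right)$
$K{\left(k,Y \right)} = 2 Y \left(Y + k\right)$ ($K{\left(k,Y \right)} = \left(Y + k\right) 2 Y = 2 Y \left(Y + k\right)$)
$S{\left(7 \right)} - K{\left(63,O{\left(Z \right)} \right)} = 7 - 2 \cdot 2 \cdot 10 \left(5 + 10\right) \left(2 \cdot 10 \left(5 + 10\right) + 63\right) = 7 - 2 \cdot 2 \cdot 10 \cdot 15 \left(2 \cdot 10 \cdot 15 + 63\right) = 7 - 2 \cdot 300 \left(300 + 63\right) = 7 - 2 \cdot 300 \cdot 363 = 7 - 217800 = -217793$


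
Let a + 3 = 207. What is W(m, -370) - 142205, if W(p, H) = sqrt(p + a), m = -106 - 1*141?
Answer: -142205 + I*sqrt(43) ≈ -1.4221e+5 + 6.5574*I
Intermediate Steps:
m = -247 (m = -106 - 141 = -247)
a = 204 (a = -3 + 207 = 204)
W(p, H) = sqrt(204 + p) (W(p, H) = sqrt(p + 204) = sqrt(204 + p))
W(m, -370) - 142205 = sqrt(204 - 247) - 142205 = sqrt(-43) - 142205 = I*sqrt(43) - 142205 = -142205 + I*sqrt(43)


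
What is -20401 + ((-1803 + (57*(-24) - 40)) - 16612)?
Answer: -40224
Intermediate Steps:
-20401 + ((-1803 + (57*(-24) - 40)) - 16612) = -20401 + ((-1803 + (-1368 - 40)) - 16612) = -20401 + ((-1803 - 1408) - 16612) = -20401 + (-3211 - 16612) = -20401 - 19823 = -40224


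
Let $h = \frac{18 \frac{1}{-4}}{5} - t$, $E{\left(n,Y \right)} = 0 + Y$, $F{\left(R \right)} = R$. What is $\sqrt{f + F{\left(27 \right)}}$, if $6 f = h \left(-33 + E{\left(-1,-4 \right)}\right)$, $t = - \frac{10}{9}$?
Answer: $\frac{\sqrt{208155}}{90} \approx 5.0693$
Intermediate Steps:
$E{\left(n,Y \right)} = Y$
$t = - \frac{10}{9}$ ($t = \left(-10\right) \frac{1}{9} = - \frac{10}{9} \approx -1.1111$)
$h = \frac{19}{90}$ ($h = \frac{18 \frac{1}{-4}}{5} - - \frac{10}{9} = 18 \left(- \frac{1}{4}\right) \frac{1}{5} + \frac{10}{9} = \left(- \frac{9}{2}\right) \frac{1}{5} + \frac{10}{9} = - \frac{9}{10} + \frac{10}{9} = \frac{19}{90} \approx 0.21111$)
$f = - \frac{703}{540}$ ($f = \frac{\frac{19}{90} \left(-33 - 4\right)}{6} = \frac{\frac{19}{90} \left(-37\right)}{6} = \frac{1}{6} \left(- \frac{703}{90}\right) = - \frac{703}{540} \approx -1.3019$)
$\sqrt{f + F{\left(27 \right)}} = \sqrt{- \frac{703}{540} + 27} = \sqrt{\frac{13877}{540}} = \frac{\sqrt{208155}}{90}$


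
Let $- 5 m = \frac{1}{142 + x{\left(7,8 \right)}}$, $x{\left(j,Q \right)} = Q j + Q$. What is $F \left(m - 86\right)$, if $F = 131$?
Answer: $- \frac{11604111}{1030} \approx -11266.0$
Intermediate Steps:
$x{\left(j,Q \right)} = Q + Q j$
$m = - \frac{1}{1030}$ ($m = - \frac{1}{5 \left(142 + 8 \left(1 + 7\right)\right)} = - \frac{1}{5 \left(142 + 8 \cdot 8\right)} = - \frac{1}{5 \left(142 + 64\right)} = - \frac{1}{5 \cdot 206} = \left(- \frac{1}{5}\right) \frac{1}{206} = - \frac{1}{1030} \approx -0.00097087$)
$F \left(m - 86\right) = 131 \left(- \frac{1}{1030} - 86\right) = 131 \left(- \frac{88581}{1030}\right) = - \frac{11604111}{1030}$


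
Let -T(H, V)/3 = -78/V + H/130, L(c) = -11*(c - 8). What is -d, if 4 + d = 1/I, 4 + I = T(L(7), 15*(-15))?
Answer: 14414/3441 ≈ 4.1889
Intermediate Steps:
L(c) = 88 - 11*c (L(c) = -11*(-8 + c) = 88 - 11*c)
T(H, V) = 234/V - 3*H/130 (T(H, V) = -3*(-78/V + H/130) = 234/V - 3*H/130)
I = -3441/650 (I = -4 + (234/((15*(-15))) - 3*(88 - 11*7)/130) = -4 + (234/(-225) - 3*(88 - 77)/130) = -4 + (234*(-1/225) - 3/130*11) = -4 + (-26/25 - 33/130) = -4 - 841/650 = -3441/650 ≈ -5.2938)
d = -14414/3441 (d = -4 + 1/(-3441/650) = -4 - 650/3441 = -14414/3441 ≈ -4.1889)
-d = -1*(-14414/3441) = 14414/3441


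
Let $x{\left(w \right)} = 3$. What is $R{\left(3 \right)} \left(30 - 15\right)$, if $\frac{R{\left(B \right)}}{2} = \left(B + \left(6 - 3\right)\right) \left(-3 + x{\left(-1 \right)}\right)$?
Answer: $0$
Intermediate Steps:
$R{\left(B \right)} = 0$ ($R{\left(B \right)} = 2 \left(B + \left(6 - 3\right)\right) \left(-3 + 3\right) = 2 \left(B + \left(6 - 3\right)\right) 0 = 2 \left(B + 3\right) 0 = 2 \left(3 + B\right) 0 = 2 \cdot 0 = 0$)
$R{\left(3 \right)} \left(30 - 15\right) = 0 \left(30 - 15\right) = 0 \cdot 15 = 0$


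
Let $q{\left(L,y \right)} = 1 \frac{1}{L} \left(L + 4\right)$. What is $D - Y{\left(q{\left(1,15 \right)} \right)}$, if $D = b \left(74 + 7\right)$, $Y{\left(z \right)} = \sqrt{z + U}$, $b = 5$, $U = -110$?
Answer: $405 - i \sqrt{105} \approx 405.0 - 10.247 i$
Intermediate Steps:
$q{\left(L,y \right)} = \frac{4 + L}{L}$
$Y{\left(z \right)} = \sqrt{-110 + z}$ ($Y{\left(z \right)} = \sqrt{z - 110} = \sqrt{-110 + z}$)
$D = 405$ ($D = 5 \left(74 + 7\right) = 5 \cdot 81 = 405$)
$D - Y{\left(q{\left(1,15 \right)} \right)} = 405 - \sqrt{-110 + \frac{4 + 1}{1}} = 405 - \sqrt{-110 + 1 \cdot 5} = 405 - \sqrt{-110 + 5} = 405 - \sqrt{-105} = 405 - i \sqrt{105}$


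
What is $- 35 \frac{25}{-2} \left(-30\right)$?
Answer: $-13125$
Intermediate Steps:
$- 35 \frac{25}{-2} \left(-30\right) = - 35 \cdot 25 \left(- \frac{1}{2}\right) \left(-30\right) = \left(-35\right) \left(- \frac{25}{2}\right) \left(-30\right) = \frac{875}{2} \left(-30\right) = -13125$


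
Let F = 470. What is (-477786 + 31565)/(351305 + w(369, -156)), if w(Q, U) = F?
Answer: -446221/351775 ≈ -1.2685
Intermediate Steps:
w(Q, U) = 470
(-477786 + 31565)/(351305 + w(369, -156)) = (-477786 + 31565)/(351305 + 470) = -446221/351775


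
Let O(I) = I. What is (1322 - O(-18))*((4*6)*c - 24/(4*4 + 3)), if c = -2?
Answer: -1254240/19 ≈ -66013.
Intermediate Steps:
(1322 - O(-18))*((4*6)*c - 24/(4*4 + 3)) = (1322 - 1*(-18))*((4*6)*(-2) - 24/(4*4 + 3)) = (1322 + 18)*(24*(-2) - 24/(16 + 3)) = 1340*(-48 - 24/19) = 1340*(-936/19) = -1254240/19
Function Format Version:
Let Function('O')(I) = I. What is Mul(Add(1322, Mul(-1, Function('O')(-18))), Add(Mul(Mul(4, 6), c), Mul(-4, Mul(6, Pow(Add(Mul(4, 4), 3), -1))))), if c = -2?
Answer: Rational(-1254240, 19) ≈ -66013.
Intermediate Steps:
Mul(Add(1322, Mul(-1, Function('O')(-18))), Add(Mul(Mul(4, 6), c), Mul(-4, Mul(6, Pow(Add(Mul(4, 4), 3), -1))))) = Mul(Add(1322, Mul(-1, -18)), Add(Mul(Mul(4, 6), -2), Mul(-4, Mul(6, Pow(Add(Mul(4, 4), 3), -1))))) = Mul(Add(1322, 18), Add(Mul(24, -2), Mul(-4, Mul(6, Pow(Add(16, 3), -1))))) = Mul(1340, Add(-48, Mul(-4, Mul(6, Pow(19, -1))))) = Mul(1340, Add(-48, Mul(-4, Mul(6, Rational(1, 19))))) = Mul(1340, Add(-48, Mul(-4, Rational(6, 19)))) = Mul(1340, Add(-48, Rational(-24, 19))) = Mul(1340, Rational(-936, 19)) = Rational(-1254240, 19)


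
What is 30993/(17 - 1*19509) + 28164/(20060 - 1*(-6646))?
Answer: -46454395/86758892 ≈ -0.53544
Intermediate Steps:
30993/(17 - 1*19509) + 28164/(20060 - 1*(-6646)) = 30993/(17 - 19509) + 28164/(20060 + 6646) = 30993/(-19492) + 28164/26706 = 30993*(-1/19492) + 28164*(1/26706) = -30993/19492 + 4694/4451 = -46454395/86758892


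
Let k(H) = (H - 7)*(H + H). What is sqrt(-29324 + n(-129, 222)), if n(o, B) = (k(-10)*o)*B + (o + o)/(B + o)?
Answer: 5*I*sqrt(375414526)/31 ≈ 3125.1*I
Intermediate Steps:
k(H) = 2*H*(-7 + H) (k(H) = (-7 + H)*(2*H) = 2*H*(-7 + H))
n(o, B) = 2*o/(B + o) + 340*B*o (n(o, B) = ((2*(-10)*(-7 - 10))*o)*B + (o + o)/(B + o) = ((2*(-10)*(-17))*o)*B + (2*o)/(B + o) = (340*o)*B + 2*o/(B + o) = 340*B*o + 2*o/(B + o) = 2*o/(B + o) + 340*B*o)
sqrt(-29324 + n(-129, 222)) = sqrt(-29324 + 2*(-129)*(1 + 170*222**2 + 170*222*(-129))/(222 - 129)) = sqrt(-29324 + 2*(-129)*(1 + 170*49284 - 4868460)/93) = sqrt(-29324 + 2*(-129)*(1/93)*(1 + 8378280 - 4868460)) = sqrt(-29324 + 2*(-129)*(1/93)*3509821) = sqrt(-29324 - 301844606/31) = sqrt(-302753650/31) = 5*I*sqrt(375414526)/31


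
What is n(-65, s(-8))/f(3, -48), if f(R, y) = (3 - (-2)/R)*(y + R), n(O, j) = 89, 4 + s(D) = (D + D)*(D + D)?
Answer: -89/165 ≈ -0.53939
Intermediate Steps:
s(D) = -4 + 4*D² (s(D) = -4 + (D + D)*(D + D) = -4 + (2*D)*(2*D) = -4 + 4*D²)
f(R, y) = (3 + 2/R)*(R + y)
n(-65, s(-8))/f(3, -48) = 89/(2 + 3*3 + 3*(-48) + 2*(-48)/3) = 89/(2 + 9 - 144 + 2*(-48)*(⅓)) = 89/(2 + 9 - 144 - 32) = 89/(-165) = 89*(-1/165) = -89/165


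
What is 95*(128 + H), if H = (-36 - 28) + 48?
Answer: 10640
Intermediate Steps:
H = -16 (H = -64 + 48 = -16)
95*(128 + H) = 95*(128 - 16) = 95*112 = 10640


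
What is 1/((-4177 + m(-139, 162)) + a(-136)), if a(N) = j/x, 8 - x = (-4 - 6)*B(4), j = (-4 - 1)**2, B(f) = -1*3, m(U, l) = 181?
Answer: -22/87937 ≈ -0.00025018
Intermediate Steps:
B(f) = -3
j = 25 (j = (-5)**2 = 25)
x = -22 (x = 8 - (-4 - 6)*(-3) = 8 - (-10)*(-3) = 8 - 1*30 = 8 - 30 = -22)
a(N) = -25/22 (a(N) = 25/(-22) = 25*(-1/22) = -25/22)
1/((-4177 + m(-139, 162)) + a(-136)) = 1/((-4177 + 181) - 25/22) = 1/(-3996 - 25/22) = 1/(-87937/22) = -22/87937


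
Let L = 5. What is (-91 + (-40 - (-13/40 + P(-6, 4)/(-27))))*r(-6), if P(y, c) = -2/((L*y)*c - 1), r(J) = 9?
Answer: -17076529/14520 ≈ -1176.1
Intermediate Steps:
P(y, c) = -2/(-1 + 5*c*y) (P(y, c) = -2/((5*y)*c - 1) = -2/(5*c*y - 1) = -2/(-1 + 5*c*y))
(-91 + (-40 - (-13/40 + P(-6, 4)/(-27))))*r(-6) = (-91 + (-40 - (-13/40 - 2/(-1 + 5*4*(-6))/(-27))))*9 = (-91 + (-40 - (-13*1/40 - 2/(-1 - 120)*(-1/27))))*9 = (-91 + (-40 - (-13/40 - 2/(-121)*(-1/27))))*9 = (-91 + (-40 - (-13/40 - 2*(-1/121)*(-1/27))))*9 = (-91 + (-40 - (-13/40 + (2/121)*(-1/27))))*9 = (-91 + (-40 - (-13/40 - 2/3267)))*9 = (-91 + (-40 - 1*(-42551/130680)))*9 = (-91 + (-40 + 42551/130680))*9 = (-91 - 5184649/130680)*9 = -17076529/130680*9 = -17076529/14520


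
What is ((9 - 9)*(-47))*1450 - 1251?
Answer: -1251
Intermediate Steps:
((9 - 9)*(-47))*1450 - 1251 = (0*(-47))*1450 - 1251 = 0*1450 - 1251 = 0 - 1251 = -1251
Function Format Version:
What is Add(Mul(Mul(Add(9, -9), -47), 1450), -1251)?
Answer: -1251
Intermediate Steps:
Add(Mul(Mul(Add(9, -9), -47), 1450), -1251) = Add(Mul(Mul(0, -47), 1450), -1251) = Add(Mul(0, 1450), -1251) = Add(0, -1251) = -1251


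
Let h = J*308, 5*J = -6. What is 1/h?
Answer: -5/1848 ≈ -0.0027056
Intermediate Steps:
J = -6/5 (J = (1/5)*(-6) = -6/5 ≈ -1.2000)
h = -1848/5 (h = -6/5*308 = -1848/5 ≈ -369.60)
1/h = 1/(-1848/5) = -5/1848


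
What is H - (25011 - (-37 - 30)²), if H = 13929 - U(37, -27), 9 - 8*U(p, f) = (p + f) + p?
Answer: -26353/4 ≈ -6588.3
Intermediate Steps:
U(p, f) = 9/8 - p/4 - f/8 (U(p, f) = 9/8 - ((p + f) + p)/8 = 9/8 - ((f + p) + p)/8 = 9/8 - (f + 2*p)/8 = 9/8 + (-p/4 - f/8) = 9/8 - p/4 - f/8)
H = 55735/4 (H = 13929 - (9/8 - ¼*37 - ⅛*(-27)) = 13929 - (9/8 - 37/4 + 27/8) = 13929 - 1*(-19/4) = 13929 + 19/4 = 55735/4 ≈ 13934.)
H - (25011 - (-37 - 30)²) = 55735/4 - (25011 - (-37 - 30)²) = 55735/4 - (25011 - 1*(-67)²) = 55735/4 - (25011 - 1*4489) = 55735/4 - (25011 - 4489) = 55735/4 - 1*20522 = 55735/4 - 20522 = -26353/4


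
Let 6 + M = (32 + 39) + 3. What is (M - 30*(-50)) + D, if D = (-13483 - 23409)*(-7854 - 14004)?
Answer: 806386904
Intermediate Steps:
M = 68 (M = -6 + ((32 + 39) + 3) = -6 + (71 + 3) = -6 + 74 = 68)
D = 806385336 (D = -36892*(-21858) = 806385336)
(M - 30*(-50)) + D = (68 - 30*(-50)) + 806385336 = (68 + 1500) + 806385336 = 1568 + 806385336 = 806386904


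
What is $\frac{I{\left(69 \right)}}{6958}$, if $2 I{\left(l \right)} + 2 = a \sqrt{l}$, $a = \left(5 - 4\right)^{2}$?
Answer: $- \frac{1}{6958} + \frac{\sqrt{69}}{13916} \approx 0.00045319$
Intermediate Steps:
$a = 1$ ($a = 1^{2} = 1$)
$I{\left(l \right)} = -1 + \frac{\sqrt{l}}{2}$ ($I{\left(l \right)} = -1 + \frac{1 \sqrt{l}}{2} = -1 + \frac{\sqrt{l}}{2}$)
$\frac{I{\left(69 \right)}}{6958} = \frac{-1 + \frac{\sqrt{69}}{2}}{6958} = \left(-1 + \frac{\sqrt{69}}{2}\right) \frac{1}{6958} = - \frac{1}{6958} + \frac{\sqrt{69}}{13916}$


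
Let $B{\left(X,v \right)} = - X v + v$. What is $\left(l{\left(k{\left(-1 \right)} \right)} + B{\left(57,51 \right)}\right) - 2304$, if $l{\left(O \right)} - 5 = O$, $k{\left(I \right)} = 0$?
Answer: $-5155$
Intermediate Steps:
$B{\left(X,v \right)} = v - X v$ ($B{\left(X,v \right)} = - X v + v = v - X v$)
$l{\left(O \right)} = 5 + O$
$\left(l{\left(k{\left(-1 \right)} \right)} + B{\left(57,51 \right)}\right) - 2304 = \left(\left(5 + 0\right) + 51 \left(1 - 57\right)\right) - 2304 = \left(5 + 51 \left(1 - 57\right)\right) - 2304 = \left(5 + 51 \left(-56\right)\right) - 2304 = \left(5 - 2856\right) - 2304 = -2851 - 2304 = -5155$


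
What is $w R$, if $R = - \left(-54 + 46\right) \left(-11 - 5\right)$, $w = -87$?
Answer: $11136$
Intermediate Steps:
$R = -128$ ($R = - \left(-8\right) \left(-16\right) = \left(-1\right) 128 = -128$)
$w R = \left(-87\right) \left(-128\right) = 11136$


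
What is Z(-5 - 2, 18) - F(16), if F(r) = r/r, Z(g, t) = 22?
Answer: 21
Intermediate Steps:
F(r) = 1
Z(-5 - 2, 18) - F(16) = 22 - 1*1 = 22 - 1 = 21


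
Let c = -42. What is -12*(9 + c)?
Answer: 396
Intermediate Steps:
-12*(9 + c) = -12*(9 - 42) = -12*(-33) = 396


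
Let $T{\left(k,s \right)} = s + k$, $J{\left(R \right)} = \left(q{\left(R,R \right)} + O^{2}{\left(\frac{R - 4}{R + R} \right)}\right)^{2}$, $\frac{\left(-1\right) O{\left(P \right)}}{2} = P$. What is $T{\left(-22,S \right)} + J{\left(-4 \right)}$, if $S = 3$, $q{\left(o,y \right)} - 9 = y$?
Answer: $62$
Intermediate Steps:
$q{\left(o,y \right)} = 9 + y$
$O{\left(P \right)} = - 2 P$
$J{\left(R \right)} = \left(9 + R + \frac{\left(-4 + R\right)^{2}}{R^{2}}\right)^{2}$ ($J{\left(R \right)} = \left(\left(9 + R\right) + \left(- 2 \frac{R - 4}{R + R}\right)^{2}\right)^{2} = \left(\left(9 + R\right) + \left(- 2 \frac{-4 + R}{2 R}\right)^{2}\right)^{2} = \left(\left(9 + R\right) + \left(- \frac{-4 + R}{R}\right)^{2}\right)^{2} = \left(\left(9 + R\right) + \frac{\left(-4 + R\right)^{2}}{R^{2}}\right)^{2} = \left(9 + R + \frac{\left(-4 + R\right)^{2}}{R^{2}}\right)^{2}$)
$T{\left(k,s \right)} = k + s$
$T{\left(-22,S \right)} + J{\left(-4 \right)} = \left(-22 + 3\right) + \frac{\left(\left(4 - -4\right)^{2} + \left(-4\right)^{2} \left(9 - 4\right)\right)^{2}}{256} = -19 + \frac{\left(\left(4 + 4\right)^{2} + 16 \cdot 5\right)^{2}}{256} = -19 + \frac{\left(8^{2} + 80\right)^{2}}{256} = -19 + \frac{\left(64 + 80\right)^{2}}{256} = -19 + \frac{144^{2}}{256} = -19 + \frac{1}{256} \cdot 20736 = -19 + 81 = 62$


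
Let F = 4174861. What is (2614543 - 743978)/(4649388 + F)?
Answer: 1870565/8824249 ≈ 0.21198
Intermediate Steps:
(2614543 - 743978)/(4649388 + F) = (2614543 - 743978)/(4649388 + 4174861) = 1870565/8824249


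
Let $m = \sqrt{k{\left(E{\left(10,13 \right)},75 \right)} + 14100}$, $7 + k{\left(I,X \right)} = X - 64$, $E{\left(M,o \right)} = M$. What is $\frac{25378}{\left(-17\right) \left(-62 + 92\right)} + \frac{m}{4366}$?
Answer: $- \frac{12689}{255} + \frac{\sqrt{3526}}{2183} \approx -49.734$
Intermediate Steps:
$k{\left(I,X \right)} = -71 + X$ ($k{\left(I,X \right)} = -7 + \left(X - 64\right) = -7 + \left(-64 + X\right) = -71 + X$)
$m = 2 \sqrt{3526}$ ($m = \sqrt{\left(-71 + 75\right) + 14100} = \sqrt{4 + 14100} = \sqrt{14104} = 2 \sqrt{3526} \approx 118.76$)
$\frac{25378}{\left(-17\right) \left(-62 + 92\right)} + \frac{m}{4366} = \frac{25378}{\left(-17\right) \left(-62 + 92\right)} + \frac{2 \sqrt{3526}}{4366} = \frac{25378}{\left(-17\right) 30} + 2 \sqrt{3526} \cdot \frac{1}{4366} = \frac{25378}{-510} + \frac{\sqrt{3526}}{2183} = 25378 \left(- \frac{1}{510}\right) + \frac{\sqrt{3526}}{2183} = - \frac{12689}{255} + \frac{\sqrt{3526}}{2183}$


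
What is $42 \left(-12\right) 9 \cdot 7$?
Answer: $-31752$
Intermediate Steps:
$42 \left(-12\right) 9 \cdot 7 = \left(-504\right) 63 = -31752$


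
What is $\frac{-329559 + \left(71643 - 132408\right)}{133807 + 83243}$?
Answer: $- \frac{65054}{36175} \approx -1.7983$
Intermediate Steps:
$\frac{-329559 + \left(71643 - 132408\right)}{133807 + 83243} = \frac{-329559 - 60765}{217050} = \left(-390324\right) \frac{1}{217050} = - \frac{65054}{36175}$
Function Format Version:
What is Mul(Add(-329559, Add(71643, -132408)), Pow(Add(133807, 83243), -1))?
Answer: Rational(-65054, 36175) ≈ -1.7983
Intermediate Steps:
Mul(Add(-329559, Add(71643, -132408)), Pow(Add(133807, 83243), -1)) = Mul(Add(-329559, -60765), Pow(217050, -1)) = Mul(-390324, Rational(1, 217050)) = Rational(-65054, 36175)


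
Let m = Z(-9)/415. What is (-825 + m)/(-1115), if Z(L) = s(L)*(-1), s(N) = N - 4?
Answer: 342362/462725 ≈ 0.73988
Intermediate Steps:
s(N) = -4 + N
Z(L) = 4 - L (Z(L) = (-4 + L)*(-1) = 4 - L)
m = 13/415 (m = (4 - 1*(-9))/415 = (4 + 9)*(1/415) = 13*(1/415) = 13/415 ≈ 0.031325)
(-825 + m)/(-1115) = (-825 + 13/415)/(-1115) = -1/1115*(-342362/415) = 342362/462725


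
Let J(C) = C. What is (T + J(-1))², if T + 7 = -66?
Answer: 5476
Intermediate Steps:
T = -73 (T = -7 - 66 = -73)
(T + J(-1))² = (-73 - 1)² = (-74)² = 5476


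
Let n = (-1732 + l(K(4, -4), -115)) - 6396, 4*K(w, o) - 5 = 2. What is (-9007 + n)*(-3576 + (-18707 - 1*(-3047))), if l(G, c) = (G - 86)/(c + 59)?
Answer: 2636639361/8 ≈ 3.2958e+8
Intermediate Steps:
K(w, o) = 7/4 (K(w, o) = 5/4 + (¼)*2 = 5/4 + ½ = 7/4)
l(G, c) = (-86 + G)/(59 + c)
n = -1820335/224 (n = (-1732 + (-86 + 7/4)/(59 - 115)) - 6396 = (-1732 - 337/4/(-56)) - 6396 = (-1732 - 1/56*(-337/4)) - 6396 = (-1732 + 337/224) - 6396 = -387631/224 - 6396 = -1820335/224 ≈ -8126.5)
(-9007 + n)*(-3576 + (-18707 - 1*(-3047))) = (-9007 - 1820335/224)*(-3576 + (-18707 - 1*(-3047))) = -3837903*(-3576 + (-18707 + 3047))/224 = -3837903*(-3576 - 15660)/224 = -3837903/224*(-19236) = 2636639361/8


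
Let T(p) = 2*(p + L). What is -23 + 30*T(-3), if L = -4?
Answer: -443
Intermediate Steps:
T(p) = -8 + 2*p (T(p) = 2*(p - 4) = 2*(-4 + p) = -8 + 2*p)
-23 + 30*T(-3) = -23 + 30*(-8 + 2*(-3)) = -23 + 30*(-8 - 6) = -23 + 30*(-14) = -23 - 420 = -443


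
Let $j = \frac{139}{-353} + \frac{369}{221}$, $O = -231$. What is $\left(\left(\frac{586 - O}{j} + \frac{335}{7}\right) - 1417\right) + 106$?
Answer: $- \frac{433958649}{696766} \approx -622.82$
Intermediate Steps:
$j = \frac{99538}{78013}$ ($j = 139 \left(- \frac{1}{353}\right) + 369 \cdot \frac{1}{221} = - \frac{139}{353} + \frac{369}{221} = \frac{99538}{78013} \approx 1.2759$)
$\left(\left(\frac{586 - O}{j} + \frac{335}{7}\right) - 1417\right) + 106 = \left(\left(\frac{586 - -231}{\frac{99538}{78013}} + \frac{335}{7}\right) - 1417\right) + 106 = \left(\left(\left(586 + 231\right) \frac{78013}{99538} + 335 \cdot \frac{1}{7}\right) - 1417\right) + 106 = \left(\left(817 \cdot \frac{78013}{99538} + \frac{335}{7}\right) - 1417\right) + 106 = \left(\left(\frac{63736621}{99538} + \frac{335}{7}\right) - 1417\right) + 106 = \left(\frac{479501577}{696766} - 1417\right) + 106 = - \frac{507815845}{696766} + 106 = - \frac{433958649}{696766}$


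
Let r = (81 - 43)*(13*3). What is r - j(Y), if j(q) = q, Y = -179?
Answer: 1661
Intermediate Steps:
r = 1482 (r = 38*39 = 1482)
r - j(Y) = 1482 - 1*(-179) = 1482 + 179 = 1661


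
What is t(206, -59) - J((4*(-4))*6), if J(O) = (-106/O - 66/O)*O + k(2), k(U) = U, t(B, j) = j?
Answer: 111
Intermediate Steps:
J(O) = -170 (J(O) = (-106/O - 66/O)*O + 2 = (-172/O)*O + 2 = -172 + 2 = -170)
t(206, -59) - J((4*(-4))*6) = -59 - 1*(-170) = -59 + 170 = 111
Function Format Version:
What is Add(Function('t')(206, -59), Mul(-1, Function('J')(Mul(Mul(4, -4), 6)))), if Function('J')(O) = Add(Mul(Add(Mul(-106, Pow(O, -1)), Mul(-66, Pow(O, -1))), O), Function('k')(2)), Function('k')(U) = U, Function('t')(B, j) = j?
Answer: 111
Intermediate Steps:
Function('J')(O) = -170 (Function('J')(O) = Add(Mul(Add(Mul(-106, Pow(O, -1)), Mul(-66, Pow(O, -1))), O), 2) = Add(Mul(Mul(-172, Pow(O, -1)), O), 2) = Add(-172, 2) = -170)
Add(Function('t')(206, -59), Mul(-1, Function('J')(Mul(Mul(4, -4), 6)))) = Add(-59, Mul(-1, -170)) = Add(-59, 170) = 111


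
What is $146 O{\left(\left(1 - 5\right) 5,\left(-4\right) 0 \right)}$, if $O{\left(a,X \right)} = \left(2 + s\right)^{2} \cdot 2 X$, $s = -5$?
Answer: $0$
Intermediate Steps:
$O{\left(a,X \right)} = 18 X$ ($O{\left(a,X \right)} = \left(2 - 5\right)^{2} \cdot 2 X = \left(-3\right)^{2} \cdot 2 X = 9 \cdot 2 X = 18 X$)
$146 O{\left(\left(1 - 5\right) 5,\left(-4\right) 0 \right)} = 146 \cdot 18 \left(\left(-4\right) 0\right) = 146 \cdot 18 \cdot 0 = 146 \cdot 0 = 0$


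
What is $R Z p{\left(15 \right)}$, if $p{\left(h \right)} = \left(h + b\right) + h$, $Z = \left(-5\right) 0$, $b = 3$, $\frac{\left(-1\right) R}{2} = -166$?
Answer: $0$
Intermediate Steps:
$R = 332$ ($R = \left(-2\right) \left(-166\right) = 332$)
$Z = 0$
$p{\left(h \right)} = 3 + 2 h$ ($p{\left(h \right)} = \left(h + 3\right) + h = \left(3 + h\right) + h = 3 + 2 h$)
$R Z p{\left(15 \right)} = 332 \cdot 0 \left(3 + 2 \cdot 15\right) = 0 \left(3 + 30\right) = 0 \cdot 33 = 0$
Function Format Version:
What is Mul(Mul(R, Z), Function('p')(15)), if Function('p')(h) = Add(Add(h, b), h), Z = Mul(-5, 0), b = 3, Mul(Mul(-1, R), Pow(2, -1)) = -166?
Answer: 0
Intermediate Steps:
R = 332 (R = Mul(-2, -166) = 332)
Z = 0
Function('p')(h) = Add(3, Mul(2, h)) (Function('p')(h) = Add(Add(h, 3), h) = Add(Add(3, h), h) = Add(3, Mul(2, h)))
Mul(Mul(R, Z), Function('p')(15)) = Mul(Mul(332, 0), Add(3, Mul(2, 15))) = Mul(0, Add(3, 30)) = Mul(0, 33) = 0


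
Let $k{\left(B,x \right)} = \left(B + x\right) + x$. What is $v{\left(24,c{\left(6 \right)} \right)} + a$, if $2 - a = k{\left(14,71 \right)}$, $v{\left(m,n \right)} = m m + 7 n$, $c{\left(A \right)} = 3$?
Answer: $443$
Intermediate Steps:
$v{\left(m,n \right)} = m^{2} + 7 n$
$k{\left(B,x \right)} = B + 2 x$
$a = -154$ ($a = 2 - \left(14 + 2 \cdot 71\right) = 2 - \left(14 + 142\right) = 2 - 156 = -154$)
$v{\left(24,c{\left(6 \right)} \right)} + a = \left(24^{2} + 7 \cdot 3\right) - 154 = \left(576 + 21\right) - 154 = 597 - 154 = 443$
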